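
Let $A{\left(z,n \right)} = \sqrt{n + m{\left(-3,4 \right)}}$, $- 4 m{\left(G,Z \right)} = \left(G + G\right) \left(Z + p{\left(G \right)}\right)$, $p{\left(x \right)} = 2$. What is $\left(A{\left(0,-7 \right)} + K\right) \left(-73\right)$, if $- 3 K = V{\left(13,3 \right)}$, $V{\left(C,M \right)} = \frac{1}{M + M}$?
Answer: $\frac{73}{18} - 73 \sqrt{2} \approx -99.182$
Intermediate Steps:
$V{\left(C,M \right)} = \frac{1}{2 M}$
$m{\left(G,Z \right)} = - \frac{G \left(2 + Z\right)}{2}$ ($m{\left(G,Z \right)} = - \frac{\left(G + G\right) \left(Z + 2\right)}{4} = - \frac{2 G \left(2 + Z\right)}{4} = - \frac{G \left(2 + Z\right)}{2}$)
$A{\left(z,n \right)} = \sqrt{9 + n}$ ($A{\left(z,n \right)} = \sqrt{n - - \frac{3 \left(2 + 4\right)}{2}} = \sqrt{n - \left(- \frac{3}{2}\right) 6} = \sqrt{n + 9} = \sqrt{9 + n}$)
$K = - \frac{1}{18}$ ($K = - \frac{\frac{1}{2} \cdot \frac{1}{3}}{3} = \left(- \frac{1}{3}\right) \frac{1}{6} = - \frac{1}{18} \approx -0.055556$)
$\left(A{\left(0,-7 \right)} + K\right) \left(-73\right) = \left(\sqrt{9 - 7} - \frac{1}{18}\right) \left(-73\right) = \left(\sqrt{2} - \frac{1}{18}\right) \left(-73\right) = \left(- \frac{1}{18} + \sqrt{2}\right) \left(-73\right) = \frac{73}{18} - 73 \sqrt{2}$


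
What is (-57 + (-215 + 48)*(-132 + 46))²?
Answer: 204633025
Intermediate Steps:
(-57 + (-215 + 48)*(-132 + 46))² = (-57 - 167*(-86))² = (-57 + 14362)² = 14305² = 204633025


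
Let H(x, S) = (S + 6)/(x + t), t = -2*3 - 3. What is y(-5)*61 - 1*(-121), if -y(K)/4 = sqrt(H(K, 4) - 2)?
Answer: 121 - 244*I*sqrt(133)/7 ≈ 121.0 - 401.99*I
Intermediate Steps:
t = -9 (t = -6 - 3 = -9)
H(x, S) = (6 + S)/(-9 + x) (H(x, S) = (S + 6)/(x - 9) = (6 + S)/(-9 + x))
y(K) = -4*sqrt(-2 + 10/(-9 + K)) (y(K) = -4*sqrt((6 + 4)/(-9 + K) - 2) = -4*sqrt(10/(-9 + K) - 2) = -4*sqrt(-2 + 10/(-9 + K)))
y(-5)*61 - 1*(-121) = -4*sqrt(2)*sqrt(-(-14 - 5)/(-9 - 5))*61 - 1*(-121) = -4*sqrt(2)*sqrt(-1*(-19)/(-14))*61 + 121 = -4*sqrt(2)*sqrt(-1*(-1/14)*(-19))*61 + 121 = -4*sqrt(2)*sqrt(-19/14)*61 + 121 = -4*sqrt(2)*I*sqrt(266)/14*61 + 121 = -4*I*sqrt(133)/7*61 + 121 = -244*I*sqrt(133)/7 + 121 = 121 - 244*I*sqrt(133)/7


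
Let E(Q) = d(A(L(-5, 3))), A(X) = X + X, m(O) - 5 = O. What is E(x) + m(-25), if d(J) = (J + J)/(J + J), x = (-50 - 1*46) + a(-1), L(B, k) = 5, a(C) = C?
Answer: -19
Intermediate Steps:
m(O) = 5 + O
A(X) = 2*X
x = -97 (x = (-50 - 1*46) - 1 = (-50 - 46) - 1 = -96 - 1 = -97)
d(J) = 1 (d(J) = (2*J)/((2*J)) = (2*J)*(1/(2*J)) = 1)
E(Q) = 1
E(x) + m(-25) = 1 + (5 - 25) = 1 - 20 = -19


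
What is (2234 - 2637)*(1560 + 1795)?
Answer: -1352065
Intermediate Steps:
(2234 - 2637)*(1560 + 1795) = -403*3355 = -1352065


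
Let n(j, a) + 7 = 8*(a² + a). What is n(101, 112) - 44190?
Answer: 57051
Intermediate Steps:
n(j, a) = -7 + 8*a + 8*a² (n(j, a) = -7 + 8*(a² + a) = -7 + 8*(a + a²) = -7 + (8*a + 8*a²) = -7 + 8*a + 8*a²)
n(101, 112) - 44190 = (-7 + 8*112 + 8*112²) - 44190 = (-7 + 896 + 8*12544) - 44190 = (-7 + 896 + 100352) - 44190 = 101241 - 44190 = 57051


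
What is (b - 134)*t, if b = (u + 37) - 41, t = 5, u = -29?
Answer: -835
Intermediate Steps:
b = -33 (b = (-29 + 37) - 41 = 8 - 41 = -33)
(b - 134)*t = (-33 - 134)*5 = -167*5 = -835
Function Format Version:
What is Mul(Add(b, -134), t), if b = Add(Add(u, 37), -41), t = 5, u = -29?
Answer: -835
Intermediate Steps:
b = -33 (b = Add(Add(-29, 37), -41) = Add(8, -41) = -33)
Mul(Add(b, -134), t) = Mul(Add(-33, -134), 5) = Mul(-167, 5) = -835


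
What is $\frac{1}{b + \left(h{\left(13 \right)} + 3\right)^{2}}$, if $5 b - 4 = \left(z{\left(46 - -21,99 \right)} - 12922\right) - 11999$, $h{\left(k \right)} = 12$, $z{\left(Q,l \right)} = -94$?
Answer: $- \frac{5}{23886} \approx -0.00020933$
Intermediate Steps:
$b = - \frac{25011}{5}$ ($b = \frac{4}{5} + \frac{\left(-94 - 12922\right) - 11999}{5} = \frac{4}{5} + \frac{-13016 - 11999}{5} = \frac{4}{5} + \frac{1}{5} \left(-25015\right) = \frac{4}{5} - 5003 = - \frac{25011}{5} \approx -5002.2$)
$\frac{1}{b + \left(h{\left(13 \right)} + 3\right)^{2}} = \frac{1}{- \frac{25011}{5} + \left(12 + 3\right)^{2}} = \frac{1}{- \frac{25011}{5} + 15^{2}} = \frac{1}{- \frac{25011}{5} + 225} = \frac{1}{- \frac{23886}{5}} = - \frac{5}{23886}$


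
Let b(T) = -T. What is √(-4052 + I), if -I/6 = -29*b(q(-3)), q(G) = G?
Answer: I*√3530 ≈ 59.414*I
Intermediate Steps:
I = 522 (I = -(-174)*(-1*(-3)) = -(-174)*3 = -6*(-87) = 522)
√(-4052 + I) = √(-4052 + 522) = √(-3530) = I*√3530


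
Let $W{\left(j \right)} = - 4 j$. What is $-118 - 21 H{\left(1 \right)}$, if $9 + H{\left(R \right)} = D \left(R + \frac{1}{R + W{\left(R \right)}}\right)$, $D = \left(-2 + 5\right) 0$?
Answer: $71$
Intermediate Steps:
$D = 0$ ($D = 3 \cdot 0 = 0$)
$H{\left(R \right)} = -9$ ($H{\left(R \right)} = -9 + 0 \left(R + \frac{1}{R - 4 R}\right) = -9 + 0 \left(R + \frac{1}{\left(-3\right) R}\right) = -9 + 0 \left(R - \frac{1}{3 R}\right) = -9 + 0 = -9$)
$-118 - 21 H{\left(1 \right)} = -118 - -189 = -118 + 189 = 71$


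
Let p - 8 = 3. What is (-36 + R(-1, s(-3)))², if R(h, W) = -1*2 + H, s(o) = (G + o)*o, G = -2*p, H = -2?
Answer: 1600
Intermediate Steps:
p = 11 (p = 8 + 3 = 11)
G = -22 (G = -2*11 = -22)
s(o) = o*(-22 + o) (s(o) = (-22 + o)*o = o*(-22 + o))
R(h, W) = -4 (R(h, W) = -1*2 - 2 = -2 - 2 = -4)
(-36 + R(-1, s(-3)))² = (-36 - 4)² = (-40)² = 1600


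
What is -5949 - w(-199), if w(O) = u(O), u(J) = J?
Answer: -5750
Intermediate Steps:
w(O) = O
-5949 - w(-199) = -5949 - 1*(-199) = -5949 + 199 = -5750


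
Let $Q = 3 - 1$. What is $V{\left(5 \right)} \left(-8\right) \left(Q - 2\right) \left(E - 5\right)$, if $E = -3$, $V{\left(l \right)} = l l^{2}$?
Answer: $0$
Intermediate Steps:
$Q = 2$
$V{\left(l \right)} = l^{3}$
$V{\left(5 \right)} \left(-8\right) \left(Q - 2\right) \left(E - 5\right) = 5^{3} \left(-8\right) \left(2 - 2\right) \left(-3 - 5\right) = 125 \left(-8\right) 0 \left(-8\right) = \left(-1000\right) 0 = 0$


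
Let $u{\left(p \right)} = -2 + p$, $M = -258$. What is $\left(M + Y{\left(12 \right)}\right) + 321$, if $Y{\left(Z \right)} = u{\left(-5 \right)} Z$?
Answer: $-21$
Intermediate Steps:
$Y{\left(Z \right)} = - 7 Z$ ($Y{\left(Z \right)} = \left(-2 - 5\right) Z = - 7 Z$)
$\left(M + Y{\left(12 \right)}\right) + 321 = \left(-258 - 84\right) + 321 = -342 + 321 = -21$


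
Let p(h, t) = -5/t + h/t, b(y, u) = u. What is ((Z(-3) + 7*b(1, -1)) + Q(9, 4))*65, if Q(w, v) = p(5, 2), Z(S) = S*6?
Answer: -1625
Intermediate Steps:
Z(S) = 6*S
Q(w, v) = 0 (Q(w, v) = (-5 + 5)/2 = (½)*0 = 0)
((Z(-3) + 7*b(1, -1)) + Q(9, 4))*65 = ((6*(-3) + 7*(-1)) + 0)*65 = ((-18 - 7) + 0)*65 = (-25 + 0)*65 = -25*65 = -1625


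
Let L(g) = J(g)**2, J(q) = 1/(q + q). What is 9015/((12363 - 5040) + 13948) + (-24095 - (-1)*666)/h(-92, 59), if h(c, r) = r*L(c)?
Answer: -16872416684819/1254989 ≈ -1.3444e+7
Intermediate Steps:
J(q) = 1/(2*q)
L(g) = 1/(4*g**2) (L(g) = (1/(2*g))**2 = 1/(4*g**2))
h(c, r) = r/(4*c**2) (h(c, r) = r*(1/(4*c**2)) = r/(4*c**2))
9015/((12363 - 5040) + 13948) + (-24095 - (-1)*666)/h(-92, 59) = 9015/((12363 - 5040) + 13948) + (-24095 - (-1)*666)/(((1/4)*59/(-92)**2)) = 9015/(7323 + 13948) + (-24095 - 1*(-666))/(((1/4)*59*(1/8464))) = 9015/21271 + (-24095 + 666)/(59/33856) = 9015*(1/21271) - 23429*33856/59 = 9015/21271 - 793212224/59 = -16872416684819/1254989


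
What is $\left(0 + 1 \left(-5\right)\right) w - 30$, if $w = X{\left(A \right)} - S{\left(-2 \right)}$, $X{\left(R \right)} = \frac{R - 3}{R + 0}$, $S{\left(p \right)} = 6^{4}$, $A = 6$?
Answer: $\frac{12895}{2} \approx 6447.5$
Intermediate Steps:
$S{\left(p \right)} = 1296$
$X{\left(R \right)} = \frac{-3 + R}{R}$
$w = - \frac{2591}{2}$ ($w = \frac{-3 + 6}{6} - 1296 = \frac{1}{6} \cdot 3 - 1296 = \frac{1}{2} - 1296 = - \frac{2591}{2} \approx -1295.5$)
$\left(0 + 1 \left(-5\right)\right) w - 30 = \left(0 + 1 \left(-5\right)\right) \left(- \frac{2591}{2}\right) - 30 = \left(0 - 5\right) \left(- \frac{2591}{2}\right) - 30 = \left(-5\right) \left(- \frac{2591}{2}\right) - 30 = \frac{12955}{2} - 30 = \frac{12895}{2}$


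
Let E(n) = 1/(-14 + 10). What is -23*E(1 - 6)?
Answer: 23/4 ≈ 5.7500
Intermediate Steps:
E(n) = -¼ (E(n) = 1/(-4) = -¼)
-23*E(1 - 6) = -23*(-¼) = 23/4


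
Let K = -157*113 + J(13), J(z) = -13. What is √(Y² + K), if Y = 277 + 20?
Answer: √70455 ≈ 265.43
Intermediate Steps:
Y = 297
K = -17754 (K = -157*113 - 13 = -17741 - 13 = -17754)
√(Y² + K) = √(297² - 17754) = √(88209 - 17754) = √70455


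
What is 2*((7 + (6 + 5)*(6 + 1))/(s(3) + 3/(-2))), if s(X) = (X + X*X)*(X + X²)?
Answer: 112/95 ≈ 1.1789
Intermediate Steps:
s(X) = (X + X²)² (s(X) = (X + X²)*(X + X²) = (X + X²)²)
2*((7 + (6 + 5)*(6 + 1))/(s(3) + 3/(-2))) = 2*((7 + (6 + 5)*(6 + 1))/(3²*(1 + 3)² + 3/(-2))) = 2*((7 + 11*7)/(9*4² + 3*(-½))) = 2*((7 + 77)/(9*16 - 3/2)) = 2*(84/(144 - 3/2)) = 2*(84/(285/2)) = 2*(84*(2/285)) = 2*(56/95) = 112/95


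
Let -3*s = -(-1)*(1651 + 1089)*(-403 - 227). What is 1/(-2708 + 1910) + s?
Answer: 459169199/798 ≈ 5.7540e+5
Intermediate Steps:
s = 575400 (s = -(-1)*(-(1651 + 1089)*(-403 - 227))/3 = -(-1)*(-2740*(-630))/3 = -(-1)*(-1*(-1726200))/3 = -(-1)*1726200/3 = -⅓*(-1726200) = 575400)
1/(-2708 + 1910) + s = 1/(-2708 + 1910) + 575400 = 1/(-798) + 575400 = -1/798 + 575400 = 459169199/798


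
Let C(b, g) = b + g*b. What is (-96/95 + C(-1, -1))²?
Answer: 9216/9025 ≈ 1.0212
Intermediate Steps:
C(b, g) = b + b*g
(-96/95 + C(-1, -1))² = (-96/95 - (1 - 1))² = (-96*1/95 - 1*0)² = (-96/95 + 0)² = (-96/95)² = 9216/9025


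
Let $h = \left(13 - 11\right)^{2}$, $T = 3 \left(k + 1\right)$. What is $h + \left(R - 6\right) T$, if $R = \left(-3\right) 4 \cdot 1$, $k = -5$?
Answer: $220$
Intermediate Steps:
$R = -12$ ($R = \left(-12\right) 1 = -12$)
$T = -12$ ($T = 3 \left(-5 + 1\right) = 3 \left(-4\right) = -12$)
$h = 4$ ($h = 2^{2} = 4$)
$h + \left(R - 6\right) T = 4 + \left(-12 - 6\right) \left(-12\right) = 4 - -216 = 4 + 216 = 220$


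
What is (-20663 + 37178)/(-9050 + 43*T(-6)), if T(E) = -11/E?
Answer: -99090/53827 ≈ -1.8409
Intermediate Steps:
(-20663 + 37178)/(-9050 + 43*T(-6)) = (-20663 + 37178)/(-9050 + 43*(-11/(-6))) = 16515/(-9050 + 43*(-11*(-⅙))) = 16515/(-9050 + 43*(11/6)) = 16515/(-9050 + 473/6) = 16515/(-53827/6) = 16515*(-6/53827) = -99090/53827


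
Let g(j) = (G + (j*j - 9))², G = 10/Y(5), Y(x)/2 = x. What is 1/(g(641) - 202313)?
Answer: 1/168816419816 ≈ 5.9236e-12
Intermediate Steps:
Y(x) = 2*x
G = 1 (G = 10/((2*5)) = 10/10 = 10*(⅒) = 1)
g(j) = (-8 + j²)² (g(j) = (1 + (j*j - 9))² = (1 + (j² - 9))² = (1 + (-9 + j²))² = (-8 + j²)²)
1/(g(641) - 202313) = 1/((-8 + 641²)² - 202313) = 1/((-8 + 410881)² - 202313) = 1/(410873² - 202313) = 1/(168816622129 - 202313) = 1/168816419816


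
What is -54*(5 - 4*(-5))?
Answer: -1350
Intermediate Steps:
-54*(5 - 4*(-5)) = -54*(5 + 20) = -54*25 = -1350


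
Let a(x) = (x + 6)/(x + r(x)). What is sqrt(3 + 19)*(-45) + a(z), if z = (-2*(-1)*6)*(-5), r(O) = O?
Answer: 9/20 - 45*sqrt(22) ≈ -210.62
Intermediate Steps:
z = -60 (z = (2*6)*(-5) = 12*(-5) = -60)
a(x) = (6 + x)/(2*x) (a(x) = (x + 6)/(x + x) = (6 + x)/((2*x)) = (6 + x)*(1/(2*x)) = (6 + x)/(2*x))
sqrt(3 + 19)*(-45) + a(z) = sqrt(3 + 19)*(-45) + (1/2)*(6 - 60)/(-60) = sqrt(22)*(-45) + (1/2)*(-1/60)*(-54) = -45*sqrt(22) + 9/20 = 9/20 - 45*sqrt(22)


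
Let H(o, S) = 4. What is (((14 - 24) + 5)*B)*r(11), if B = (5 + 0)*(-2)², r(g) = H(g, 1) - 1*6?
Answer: 200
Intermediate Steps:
r(g) = -2 (r(g) = 4 - 1*6 = 4 - 6 = -2)
B = 20 (B = 5*4 = 20)
(((14 - 24) + 5)*B)*r(11) = (((14 - 24) + 5)*20)*(-2) = ((-10 + 5)*20)*(-2) = -5*20*(-2) = -100*(-2) = 200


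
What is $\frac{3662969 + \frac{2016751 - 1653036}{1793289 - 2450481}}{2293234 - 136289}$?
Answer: $\frac{2407273559333}{1417526998440} \approx 1.6982$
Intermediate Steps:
$\frac{3662969 + \frac{2016751 - 1653036}{1793289 - 2450481}}{2293234 - 136289} = \frac{3662969 + \frac{2016751 - 1653036}{-657192}}{2156945} = \left(3662969 + \left(2016751 - 1653036\right) \left(- \frac{1}{657192}\right)\right) \frac{1}{2156945} = \left(3662969 + 363715 \left(- \frac{1}{657192}\right)\right) \frac{1}{2156945} = \left(3662969 - \frac{363715}{657192}\right) \frac{1}{2156945} = \frac{2407273559333}{657192} \cdot \frac{1}{2156945} = \frac{2407273559333}{1417526998440}$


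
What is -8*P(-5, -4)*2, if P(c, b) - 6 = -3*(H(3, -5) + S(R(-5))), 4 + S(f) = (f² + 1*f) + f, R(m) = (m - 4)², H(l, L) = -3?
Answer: 322272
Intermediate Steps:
R(m) = (-4 + m)²
S(f) = -4 + f² + 2*f (S(f) = -4 + ((f² + 1*f) + f) = -4 + ((f² + f) + f) = -4 + ((f + f²) + f) = -4 + (f² + 2*f) = -4 + f² + 2*f)
P(c, b) = -20142 (P(c, b) = 6 - 3*(-3 + (-4 + ((-4 - 5)²)² + 2*(-4 - 5)²)) = 6 - 3*(-3 + (-4 + ((-9)²)² + 2*(-9)²)) = 6 - 3*(-3 + (-4 + 81² + 2*81)) = 6 - 3*(-3 + (-4 + 6561 + 162)) = 6 - 3*(-3 + 6719) = 6 - 3*6716 = 6 - 20148 = -20142)
-8*P(-5, -4)*2 = -8*(-20142)*2 = 161136*2 = 322272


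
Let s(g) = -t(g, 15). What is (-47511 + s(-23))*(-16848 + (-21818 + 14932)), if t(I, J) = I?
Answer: 1127080192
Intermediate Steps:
s(g) = -g
(-47511 + s(-23))*(-16848 + (-21818 + 14932)) = (-47511 - 1*(-23))*(-16848 + (-21818 + 14932)) = (-47511 + 23)*(-16848 - 6886) = -47488*(-23734) = 1127080192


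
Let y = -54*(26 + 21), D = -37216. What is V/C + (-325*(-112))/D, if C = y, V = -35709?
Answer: 6440432/491949 ≈ 13.092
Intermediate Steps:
y = -2538 (y = -54*47 = -2538)
C = -2538
V/C + (-325*(-112))/D = -35709/(-2538) - 325*(-112)/(-37216) = -35709*(-1/2538) + 36400*(-1/37216) = 11903/846 - 2275/2326 = 6440432/491949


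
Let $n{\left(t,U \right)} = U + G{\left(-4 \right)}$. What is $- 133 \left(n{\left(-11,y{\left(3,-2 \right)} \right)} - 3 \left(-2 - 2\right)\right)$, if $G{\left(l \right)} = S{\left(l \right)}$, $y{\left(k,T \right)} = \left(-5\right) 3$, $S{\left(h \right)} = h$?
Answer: $931$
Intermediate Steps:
$y{\left(k,T \right)} = -15$
$G{\left(l \right)} = l$
$n{\left(t,U \right)} = -4 + U$ ($n{\left(t,U \right)} = U - 4 = -4 + U$)
$- 133 \left(n{\left(-11,y{\left(3,-2 \right)} \right)} - 3 \left(-2 - 2\right)\right) = - 133 \left(\left(-4 - 15\right) - 3 \left(-2 - 2\right)\right) = - 133 \left(-19 - -12\right) = - 133 \left(-19 + 12\right) = \left(-133\right) \left(-7\right) = 931$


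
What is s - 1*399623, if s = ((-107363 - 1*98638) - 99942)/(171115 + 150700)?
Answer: -128604981688/321815 ≈ -3.9962e+5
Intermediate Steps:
s = -305943/321815 (s = ((-107363 - 98638) - 99942)/321815 = (-206001 - 99942)*(1/321815) = -305943*1/321815 = -305943/321815 ≈ -0.95068)
s - 1*399623 = -305943/321815 - 1*399623 = -305943/321815 - 399623 = -128604981688/321815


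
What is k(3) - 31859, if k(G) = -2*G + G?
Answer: -31862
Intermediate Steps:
k(G) = -G
k(3) - 31859 = -1*3 - 31859 = -3 - 31859 = -31862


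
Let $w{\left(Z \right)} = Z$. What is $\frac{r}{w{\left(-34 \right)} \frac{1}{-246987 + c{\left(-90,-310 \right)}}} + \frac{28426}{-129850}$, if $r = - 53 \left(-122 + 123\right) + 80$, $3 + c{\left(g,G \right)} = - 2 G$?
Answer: $\frac{215939983754}{1103725} \approx 1.9565 \cdot 10^{5}$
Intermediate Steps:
$c{\left(g,G \right)} = -3 - 2 G$
$r = 27$ ($r = \left(-53\right) 1 + 80 = -53 + 80 = 27$)
$\frac{r}{w{\left(-34 \right)} \frac{1}{-246987 + c{\left(-90,-310 \right)}}} + \frac{28426}{-129850} = \frac{27}{\left(-34\right) \frac{1}{-246987 - -617}} + \frac{28426}{-129850} = \frac{27}{\left(-34\right) \frac{1}{-246987 + \left(-3 + 620\right)}} + 28426 \left(- \frac{1}{129850}\right) = \frac{27}{\left(-34\right) \frac{1}{-246987 + 617}} - \frac{14213}{64925} = \frac{27}{\left(-34\right) \frac{1}{-246370}} - \frac{14213}{64925} = \frac{27}{\left(-34\right) \left(- \frac{1}{246370}\right)} - \frac{14213}{64925} = \frac{27}{\frac{17}{123185}} - \frac{14213}{64925} = 27 \cdot \frac{123185}{17} - \frac{14213}{64925} = \frac{3325995}{17} - \frac{14213}{64925} = \frac{215939983754}{1103725}$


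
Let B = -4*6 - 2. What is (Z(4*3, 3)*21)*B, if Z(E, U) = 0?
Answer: 0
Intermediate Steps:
B = -26 (B = -24 - 2 = -26)
(Z(4*3, 3)*21)*B = (0*21)*(-26) = 0*(-26) = 0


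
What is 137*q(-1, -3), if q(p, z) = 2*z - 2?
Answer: -1096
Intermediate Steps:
q(p, z) = -2 + 2*z
137*q(-1, -3) = 137*(-2 + 2*(-3)) = 137*(-2 - 6) = 137*(-8) = -1096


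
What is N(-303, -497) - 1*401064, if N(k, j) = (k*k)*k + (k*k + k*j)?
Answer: -27976791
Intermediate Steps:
N(k, j) = k**2 + k**3 + j*k (N(k, j) = k**2*k + (k**2 + j*k) = k**3 + (k**2 + j*k) = k**2 + k**3 + j*k)
N(-303, -497) - 1*401064 = -303*(-497 - 303 + (-303)**2) - 1*401064 = -303*(-497 - 303 + 91809) - 401064 = -303*91009 - 401064 = -27575727 - 401064 = -27976791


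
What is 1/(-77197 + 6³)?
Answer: -1/76981 ≈ -1.2990e-5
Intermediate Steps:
1/(-77197 + 6³) = 1/(-77197 + 216) = 1/(-76981) = -1/76981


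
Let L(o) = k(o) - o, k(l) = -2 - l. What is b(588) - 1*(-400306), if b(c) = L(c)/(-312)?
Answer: 62448325/156 ≈ 4.0031e+5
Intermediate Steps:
L(o) = -2 - 2*o (L(o) = (-2 - o) - o = -2 - 2*o)
b(c) = 1/156 + c/156 (b(c) = (-2 - 2*c)/(-312) = (-2 - 2*c)*(-1/312) = 1/156 + c/156)
b(588) - 1*(-400306) = (1/156 + (1/156)*588) - 1*(-400306) = (1/156 + 49/13) + 400306 = 589/156 + 400306 = 62448325/156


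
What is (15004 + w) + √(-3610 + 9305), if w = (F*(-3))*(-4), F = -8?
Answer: 14908 + √5695 ≈ 14983.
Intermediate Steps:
w = -96 (w = -8*(-3)*(-4) = 24*(-4) = -96)
(15004 + w) + √(-3610 + 9305) = (15004 - 96) + √(-3610 + 9305) = 14908 + √5695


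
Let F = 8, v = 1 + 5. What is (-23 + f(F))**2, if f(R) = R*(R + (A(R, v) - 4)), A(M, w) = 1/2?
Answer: 169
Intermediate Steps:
v = 6
A(M, w) = 1/2
f(R) = R*(-7/2 + R) (f(R) = R*(R + (1/2 - 4)) = R*(R - 7/2) = R*(-7/2 + R))
(-23 + f(F))**2 = (-23 + (1/2)*8*(-7 + 2*8))**2 = (-23 + (1/2)*8*(-7 + 16))**2 = (-23 + (1/2)*8*9)**2 = (-23 + 36)**2 = 13**2 = 169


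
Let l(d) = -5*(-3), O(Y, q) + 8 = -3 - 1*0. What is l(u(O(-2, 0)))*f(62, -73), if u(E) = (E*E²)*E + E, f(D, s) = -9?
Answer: -135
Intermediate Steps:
O(Y, q) = -11 (O(Y, q) = -8 + (-3 - 1*0) = -8 + (-3 + 0) = -8 - 3 = -11)
u(E) = E + E⁴ (u(E) = E³*E + E = E⁴ + E = E + E⁴)
l(d) = 15
l(u(O(-2, 0)))*f(62, -73) = 15*(-9) = -135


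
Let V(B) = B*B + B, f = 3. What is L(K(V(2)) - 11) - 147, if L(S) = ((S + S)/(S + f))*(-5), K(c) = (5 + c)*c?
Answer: -4538/29 ≈ -156.48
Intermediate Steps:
V(B) = B + B**2 (V(B) = B**2 + B = B + B**2)
K(c) = c*(5 + c)
L(S) = -10*S/(3 + S) (L(S) = ((S + S)/(S + 3))*(-5) = ((2*S)/(3 + S))*(-5) = (2*S/(3 + S))*(-5) = -10*S/(3 + S))
L(K(V(2)) - 11) - 147 = -10*((2*(1 + 2))*(5 + 2*(1 + 2)) - 11)/(3 + ((2*(1 + 2))*(5 + 2*(1 + 2)) - 11)) - 147 = -10*((2*3)*(5 + 2*3) - 11)/(3 + ((2*3)*(5 + 2*3) - 11)) - 147 = -10*(6*(5 + 6) - 11)/(3 + (6*(5 + 6) - 11)) - 147 = -10*(6*11 - 11)/(3 + (6*11 - 11)) - 147 = -10*(66 - 11)/(3 + (66 - 11)) - 147 = -10*55/(3 + 55) - 147 = -10*55/58 - 147 = -10*55*1/58 - 147 = -275/29 - 147 = -4538/29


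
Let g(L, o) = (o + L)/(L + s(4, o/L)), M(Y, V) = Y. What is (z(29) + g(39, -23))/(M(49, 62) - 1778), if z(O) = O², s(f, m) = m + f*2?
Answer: -761417/1564745 ≈ -0.48661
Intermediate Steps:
s(f, m) = m + 2*f
g(L, o) = (L + o)/(8 + L + o/L) (g(L, o) = (o + L)/(L + (o/L + 2*4)) = (L + o)/(L + (o/L + 8)) = (L + o)/(L + (8 + o/L)) = (L + o)/(8 + L + o/L))
(z(29) + g(39, -23))/(M(49, 62) - 1778) = (29² + 39*(39 - 23)/(-23 + 39*(8 + 39)))/(49 - 1778) = (841 + 39*16/(-23 + 39*47))/(-1729) = (841 + 39*16/(-23 + 1833))*(-1/1729) = (841 + 39*16/1810)*(-1/1729) = (841 + 39*(1/1810)*16)*(-1/1729) = (841 + 312/905)*(-1/1729) = (761417/905)*(-1/1729) = -761417/1564745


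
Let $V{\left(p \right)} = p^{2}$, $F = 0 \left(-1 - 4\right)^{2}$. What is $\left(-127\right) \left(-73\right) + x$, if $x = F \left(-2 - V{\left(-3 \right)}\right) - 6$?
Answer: $9265$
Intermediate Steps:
$F = 0$ ($F = 0 \left(-5\right)^{2} = 0 \cdot 25 = 0$)
$x = -6$ ($x = 0 \left(-2 - \left(-3\right)^{2}\right) - 6 = 0 \left(-2 - 9\right) - 6 = 0 \left(-11\right) - 6 = 0 - 6 = -6$)
$\left(-127\right) \left(-73\right) + x = \left(-127\right) \left(-73\right) - 6 = 9271 - 6 = 9265$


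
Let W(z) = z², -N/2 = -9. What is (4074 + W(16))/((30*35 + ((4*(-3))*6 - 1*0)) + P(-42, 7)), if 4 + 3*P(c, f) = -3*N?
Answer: 6495/1438 ≈ 4.5167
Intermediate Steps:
N = 18 (N = -2*(-9) = 18)
P(c, f) = -58/3 (P(c, f) = -4/3 + (-3*18)/3 = -4/3 + (⅓)*(-54) = -4/3 - 18 = -58/3)
(4074 + W(16))/((30*35 + ((4*(-3))*6 - 1*0)) + P(-42, 7)) = (4074 + 16²)/((30*35 + ((4*(-3))*6 - 1*0)) - 58/3) = (4074 + 256)/((1050 + (-12*6 + 0)) - 58/3) = 4330/((1050 + (-72 + 0)) - 58/3) = 4330/((1050 - 72) - 58/3) = 4330/(978 - 58/3) = 4330/(2876/3) = 4330*(3/2876) = 6495/1438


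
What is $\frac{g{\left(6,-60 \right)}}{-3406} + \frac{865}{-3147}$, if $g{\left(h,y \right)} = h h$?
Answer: $- \frac{1529741}{5359341} \approx -0.28543$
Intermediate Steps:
$g{\left(h,y \right)} = h^{2}$
$\frac{g{\left(6,-60 \right)}}{-3406} + \frac{865}{-3147} = \frac{6^{2}}{-3406} + \frac{865}{-3147} = 36 \left(- \frac{1}{3406}\right) + 865 \left(- \frac{1}{3147}\right) = - \frac{18}{1703} - \frac{865}{3147} = - \frac{1529741}{5359341}$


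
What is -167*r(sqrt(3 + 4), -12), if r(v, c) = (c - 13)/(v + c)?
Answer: -50100/137 - 4175*sqrt(7)/137 ≈ -446.32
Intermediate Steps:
r(v, c) = (-13 + c)/(c + v)
-167*r(sqrt(3 + 4), -12) = -167*(-13 - 12)/(-12 + sqrt(3 + 4)) = -167*(-25)/(-12 + sqrt(7)) = -(-4175)/(-12 + sqrt(7)) = 4175/(-12 + sqrt(7))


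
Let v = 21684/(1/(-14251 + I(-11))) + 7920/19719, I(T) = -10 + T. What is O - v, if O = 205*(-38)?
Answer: 678040570398/2191 ≈ 3.0947e+8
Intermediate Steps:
O = -7790
v = -678057638288/2191 (v = 21684/(1/(-14251 + (-10 - 11))) + 7920/19719 = 21684/(1/(-14251 - 21)) + 7920*(1/19719) = 21684/(1/(-14272)) + 880/2191 = 21684/(-1/14272) + 880/2191 = 21684*(-14272) + 880/2191 = -309474048 + 880/2191 = -678057638288/2191 ≈ -3.0947e+8)
O - v = -7790 - 1*(-678057638288/2191) = -7790 + 678057638288/2191 = 678040570398/2191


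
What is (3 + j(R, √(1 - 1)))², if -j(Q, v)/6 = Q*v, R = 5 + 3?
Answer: 9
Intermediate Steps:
R = 8
j(Q, v) = -6*Q*v
(3 + j(R, √(1 - 1)))² = (3 - 6*8*√(1 - 1))² = (3 - 6*8*√0)² = (3 - 6*8*0)² = (3 + 0)² = 3² = 9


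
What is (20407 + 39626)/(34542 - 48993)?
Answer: -20011/4817 ≈ -4.1542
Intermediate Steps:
(20407 + 39626)/(34542 - 48993) = 60033/(-14451) = 60033*(-1/14451) = -20011/4817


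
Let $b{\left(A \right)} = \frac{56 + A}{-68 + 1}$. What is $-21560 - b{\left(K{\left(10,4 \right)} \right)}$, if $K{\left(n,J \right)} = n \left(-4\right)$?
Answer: $- \frac{1444504}{67} \approx -21560.0$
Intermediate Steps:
$K{\left(n,J \right)} = - 4 n$
$b{\left(A \right)} = - \frac{56}{67} - \frac{A}{67}$ ($b{\left(A \right)} = \frac{56 + A}{-67} = \left(56 + A\right) \left(- \frac{1}{67}\right) = - \frac{56}{67} - \frac{A}{67}$)
$-21560 - b{\left(K{\left(10,4 \right)} \right)} = -21560 - \left(- \frac{56}{67} - \frac{\left(-4\right) 10}{67}\right) = -21560 - \left(- \frac{56}{67} - - \frac{40}{67}\right) = -21560 - \left(- \frac{56}{67} + \frac{40}{67}\right) = -21560 - - \frac{16}{67} = -21560 + \frac{16}{67} = - \frac{1444504}{67}$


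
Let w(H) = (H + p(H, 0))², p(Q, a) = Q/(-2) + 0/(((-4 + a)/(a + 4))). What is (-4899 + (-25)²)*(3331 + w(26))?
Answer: -14959000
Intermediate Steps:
p(Q, a) = -Q/2 (p(Q, a) = Q*(-½) + 0/(((-4 + a)/(4 + a))) = -Q/2 + 0/(((-4 + a)/(4 + a))) = -Q/2 + 0*((4 + a)/(-4 + a)) = -Q/2 + 0 = -Q/2)
w(H) = H²/4 (w(H) = (H - H/2)² = (H/2)² = H²/4)
(-4899 + (-25)²)*(3331 + w(26)) = (-4899 + (-25)²)*(3331 + (¼)*26²) = (-4899 + 625)*(3331 + (¼)*676) = -4274*(3331 + 169) = -4274*3500 = -14959000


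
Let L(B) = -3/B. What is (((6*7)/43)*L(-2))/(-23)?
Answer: -63/989 ≈ -0.063701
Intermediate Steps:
(((6*7)/43)*L(-2))/(-23) = (((6*7)/43)*(-3/(-2)))/(-23) = ((42*(1/43))*(-3*(-½)))*(-1/23) = ((42/43)*(3/2))*(-1/23) = (63/43)*(-1/23) = -63/989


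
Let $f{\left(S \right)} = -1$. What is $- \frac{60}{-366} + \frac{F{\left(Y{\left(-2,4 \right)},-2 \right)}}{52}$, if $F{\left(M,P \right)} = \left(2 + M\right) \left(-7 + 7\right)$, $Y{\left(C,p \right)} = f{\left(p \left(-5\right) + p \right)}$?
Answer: $\frac{10}{61} \approx 0.16393$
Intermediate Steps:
$Y{\left(C,p \right)} = -1$
$F{\left(M,P \right)} = 0$ ($F{\left(M,P \right)} = \left(2 + M\right) 0 = 0$)
$- \frac{60}{-366} + \frac{F{\left(Y{\left(-2,4 \right)},-2 \right)}}{52} = - \frac{60}{-366} + \frac{0}{52} = \left(-60\right) \left(- \frac{1}{366}\right) + 0 \cdot \frac{1}{52} = \frac{10}{61} + 0 = \frac{10}{61}$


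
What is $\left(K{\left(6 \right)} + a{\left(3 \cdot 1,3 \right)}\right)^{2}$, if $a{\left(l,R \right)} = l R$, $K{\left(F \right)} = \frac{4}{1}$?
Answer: $169$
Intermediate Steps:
$K{\left(F \right)} = 4$ ($K{\left(F \right)} = 4 \cdot 1 = 4$)
$a{\left(l,R \right)} = R l$
$\left(K{\left(6 \right)} + a{\left(3 \cdot 1,3 \right)}\right)^{2} = \left(4 + 3 \cdot 3 \cdot 1\right)^{2} = \left(4 + 3 \cdot 3\right)^{2} = \left(4 + 9\right)^{2} = 13^{2} = 169$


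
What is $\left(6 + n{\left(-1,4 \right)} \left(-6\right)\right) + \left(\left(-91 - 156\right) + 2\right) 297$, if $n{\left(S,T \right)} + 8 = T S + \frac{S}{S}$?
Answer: $-72693$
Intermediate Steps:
$n{\left(S,T \right)} = -7 + S T$ ($n{\left(S,T \right)} = -8 + \left(T S + \frac{S}{S}\right) = -8 + \left(S T + 1\right) = -8 + \left(1 + S T\right) = -7 + S T$)
$\left(6 + n{\left(-1,4 \right)} \left(-6\right)\right) + \left(\left(-91 - 156\right) + 2\right) 297 = \left(6 + \left(-7 - 4\right) \left(-6\right)\right) + \left(\left(-91 - 156\right) + 2\right) 297 = \left(6 + \left(-7 - 4\right) \left(-6\right)\right) + \left(-247 + 2\right) 297 = \left(6 - -66\right) - 72765 = \left(6 + 66\right) - 72765 = 72 - 72765 = -72693$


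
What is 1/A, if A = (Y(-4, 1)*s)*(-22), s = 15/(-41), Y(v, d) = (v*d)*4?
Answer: -41/5280 ≈ -0.0077652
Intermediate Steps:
Y(v, d) = 4*d*v (Y(v, d) = (d*v)*4 = 4*d*v)
s = -15/41 (s = 15*(-1/41) = -15/41 ≈ -0.36585)
A = -5280/41 (A = ((4*1*(-4))*(-15/41))*(-22) = -16*(-15/41)*(-22) = (240/41)*(-22) = -5280/41 ≈ -128.78)
1/A = 1/(-5280/41) = -41/5280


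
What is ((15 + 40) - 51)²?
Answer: 16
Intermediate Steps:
((15 + 40) - 51)² = (55 - 51)² = 4² = 16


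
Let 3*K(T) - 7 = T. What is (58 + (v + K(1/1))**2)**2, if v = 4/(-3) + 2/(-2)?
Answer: 273529/81 ≈ 3376.9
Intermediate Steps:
K(T) = 7/3 + T/3
v = -7/3 (v = 4*(-1/3) + 2*(-1/2) = -4/3 - 1 = -7/3 ≈ -2.3333)
(58 + (v + K(1/1))**2)**2 = (58 + (-7/3 + (7/3 + (1/1)/3))**2)**2 = (58 + (-7/3 + (7/3 + (1*1)/3))**2)**2 = (58 + (-7/3 + (7/3 + (1/3)*1))**2)**2 = (58 + (-7/3 + (7/3 + 1/3))**2)**2 = (58 + (-7/3 + 8/3)**2)**2 = (58 + (1/3)**2)**2 = (58 + 1/9)**2 = (523/9)**2 = 273529/81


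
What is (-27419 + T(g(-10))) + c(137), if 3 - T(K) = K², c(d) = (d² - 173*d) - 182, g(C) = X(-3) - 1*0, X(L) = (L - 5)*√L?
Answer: -32338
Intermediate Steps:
X(L) = √L*(-5 + L) (X(L) = (-5 + L)*√L = √L*(-5 + L))
g(C) = -8*I*√3 (g(C) = √(-3)*(-5 - 3) - 1*0 = (I*√3)*(-8) + 0 = -8*I*√3 + 0 = -8*I*√3)
c(d) = -182 + d² - 173*d
T(K) = 3 - K²
(-27419 + T(g(-10))) + c(137) = (-27419 + (3 - (-8*I*√3)²)) + (-182 + 137² - 173*137) = (-27419 + (3 - 1*(-192))) + (-182 + 18769 - 23701) = (-27419 + (3 + 192)) - 5114 = (-27419 + 195) - 5114 = -27224 - 5114 = -32338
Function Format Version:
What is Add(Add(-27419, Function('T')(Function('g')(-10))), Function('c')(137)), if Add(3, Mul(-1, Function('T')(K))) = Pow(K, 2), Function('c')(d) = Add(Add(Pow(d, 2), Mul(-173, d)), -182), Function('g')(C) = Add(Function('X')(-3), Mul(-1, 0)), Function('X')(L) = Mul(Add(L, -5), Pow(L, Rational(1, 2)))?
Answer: -32338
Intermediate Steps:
Function('X')(L) = Mul(Pow(L, Rational(1, 2)), Add(-5, L)) (Function('X')(L) = Mul(Add(-5, L), Pow(L, Rational(1, 2))) = Mul(Pow(L, Rational(1, 2)), Add(-5, L)))
Function('g')(C) = Mul(-8, I, Pow(3, Rational(1, 2))) (Function('g')(C) = Add(Mul(Pow(-3, Rational(1, 2)), Add(-5, -3)), Mul(-1, 0)) = Add(Mul(Mul(I, Pow(3, Rational(1, 2))), -8), 0) = Add(Mul(-8, I, Pow(3, Rational(1, 2))), 0) = Mul(-8, I, Pow(3, Rational(1, 2))))
Function('c')(d) = Add(-182, Pow(d, 2), Mul(-173, d))
Function('T')(K) = Add(3, Mul(-1, Pow(K, 2)))
Add(Add(-27419, Function('T')(Function('g')(-10))), Function('c')(137)) = Add(Add(-27419, Add(3, Mul(-1, Pow(Mul(-8, I, Pow(3, Rational(1, 2))), 2)))), Add(-182, Pow(137, 2), Mul(-173, 137))) = Add(Add(-27419, Add(3, Mul(-1, -192))), Add(-182, 18769, -23701)) = Add(Add(-27419, Add(3, 192)), -5114) = Add(Add(-27419, 195), -5114) = Add(-27224, -5114) = -32338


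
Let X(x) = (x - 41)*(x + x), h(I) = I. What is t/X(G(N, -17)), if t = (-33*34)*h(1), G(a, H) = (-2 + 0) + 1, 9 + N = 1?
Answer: -187/14 ≈ -13.357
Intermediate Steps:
N = -8 (N = -9 + 1 = -8)
G(a, H) = -1 (G(a, H) = -2 + 1 = -1)
X(x) = 2*x*(-41 + x) (X(x) = (-41 + x)*(2*x) = 2*x*(-41 + x))
t = -1122 (t = -33*34*1 = -1122*1 = -1122)
t/X(G(N, -17)) = -1122*(-1/(2*(-41 - 1))) = -1122/(2*(-1)*(-42)) = -1122/84 = -1122*1/84 = -187/14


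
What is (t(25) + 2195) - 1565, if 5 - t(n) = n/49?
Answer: 31090/49 ≈ 634.49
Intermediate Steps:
t(n) = 5 - n/49
(t(25) + 2195) - 1565 = ((5 - 1/49*25) + 2195) - 1565 = ((5 - 25/49) + 2195) - 1565 = (220/49 + 2195) - 1565 = 107775/49 - 1565 = 31090/49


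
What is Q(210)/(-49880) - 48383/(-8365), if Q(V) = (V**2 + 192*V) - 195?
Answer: 341760383/83449240 ≈ 4.0954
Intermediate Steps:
Q(V) = -195 + V**2 + 192*V
Q(210)/(-49880) - 48383/(-8365) = (-195 + 210**2 + 192*210)/(-49880) - 48383/(-8365) = (-195 + 44100 + 40320)*(-1/49880) - 48383*(-1/8365) = 84225*(-1/49880) + 48383/8365 = -16845/9976 + 48383/8365 = 341760383/83449240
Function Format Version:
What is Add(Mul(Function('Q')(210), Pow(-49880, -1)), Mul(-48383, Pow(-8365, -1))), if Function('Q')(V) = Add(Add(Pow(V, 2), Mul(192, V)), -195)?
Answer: Rational(341760383, 83449240) ≈ 4.0954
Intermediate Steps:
Function('Q')(V) = Add(-195, Pow(V, 2), Mul(192, V))
Add(Mul(Function('Q')(210), Pow(-49880, -1)), Mul(-48383, Pow(-8365, -1))) = Add(Mul(Add(-195, Pow(210, 2), Mul(192, 210)), Pow(-49880, -1)), Mul(-48383, Pow(-8365, -1))) = Add(Mul(Add(-195, 44100, 40320), Rational(-1, 49880)), Mul(-48383, Rational(-1, 8365))) = Add(Mul(84225, Rational(-1, 49880)), Rational(48383, 8365)) = Add(Rational(-16845, 9976), Rational(48383, 8365)) = Rational(341760383, 83449240)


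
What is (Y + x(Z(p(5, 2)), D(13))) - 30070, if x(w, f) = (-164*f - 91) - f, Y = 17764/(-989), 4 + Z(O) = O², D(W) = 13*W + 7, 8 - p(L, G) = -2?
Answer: -58567553/989 ≈ -59219.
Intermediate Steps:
p(L, G) = 10 (p(L, G) = 8 - 1*(-2) = 8 + 2 = 10)
D(W) = 7 + 13*W
Z(O) = -4 + O²
Y = -17764/989 (Y = 17764*(-1/989) = -17764/989 ≈ -17.962)
x(w, f) = -91 - 165*f (x(w, f) = (-91 - 164*f) - f = -91 - 165*f)
(Y + x(Z(p(5, 2)), D(13))) - 30070 = (-17764/989 + (-91 - 165*(7 + 13*13))) - 30070 = (-17764/989 + (-91 - 165*(7 + 169))) - 30070 = (-17764/989 + (-91 - 165*176)) - 30070 = (-17764/989 + (-91 - 29040)) - 30070 = (-17764/989 - 29131) - 30070 = -28828323/989 - 30070 = -58567553/989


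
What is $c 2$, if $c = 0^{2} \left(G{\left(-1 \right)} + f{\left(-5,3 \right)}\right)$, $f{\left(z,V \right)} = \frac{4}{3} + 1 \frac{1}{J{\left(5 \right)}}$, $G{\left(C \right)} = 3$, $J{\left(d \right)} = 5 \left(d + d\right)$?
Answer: $0$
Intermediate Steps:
$J{\left(d \right)} = 10 d$ ($J{\left(d \right)} = 5 \cdot 2 d = 10 d$)
$f{\left(z,V \right)} = \frac{203}{150}$ ($f{\left(z,V \right)} = \frac{4}{3} + 1 \frac{1}{10 \cdot 5} = 4 \cdot \frac{1}{3} + 1 \cdot \frac{1}{50} = \frac{4}{3} + 1 \cdot \frac{1}{50} = \frac{4}{3} + \frac{1}{50} = \frac{203}{150}$)
$c = 0$ ($c = 0^{2} \left(3 + \frac{203}{150}\right) = 0 \cdot \frac{653}{150} = 0$)
$c 2 = 0 \cdot 2 = 0$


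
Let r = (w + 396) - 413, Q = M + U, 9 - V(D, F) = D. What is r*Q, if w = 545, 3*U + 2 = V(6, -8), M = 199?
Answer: 105248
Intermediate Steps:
V(D, F) = 9 - D
U = 1/3 (U = -2/3 + (9 - 1*6)/3 = -2/3 + (9 - 6)/3 = -2/3 + (1/3)*3 = -2/3 + 1 = 1/3 ≈ 0.33333)
Q = 598/3 (Q = 199 + 1/3 = 598/3 ≈ 199.33)
r = 528 (r = (545 + 396) - 413 = 941 - 413 = 528)
r*Q = 528*(598/3) = 105248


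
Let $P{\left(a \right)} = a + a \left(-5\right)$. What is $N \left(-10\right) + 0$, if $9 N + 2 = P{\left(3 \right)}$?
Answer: $\frac{140}{9} \approx 15.556$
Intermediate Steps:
$P{\left(a \right)} = - 4 a$ ($P{\left(a \right)} = a - 5 a = - 4 a$)
$N = - \frac{14}{9}$ ($N = - \frac{2}{9} + \frac{\left(-4\right) 3}{9} = - \frac{2}{9} + \frac{1}{9} \left(-12\right) = - \frac{2}{9} - \frac{4}{3} = - \frac{14}{9} \approx -1.5556$)
$N \left(-10\right) + 0 = \left(- \frac{14}{9}\right) \left(-10\right) + 0 = \frac{140}{9} + 0 = \frac{140}{9}$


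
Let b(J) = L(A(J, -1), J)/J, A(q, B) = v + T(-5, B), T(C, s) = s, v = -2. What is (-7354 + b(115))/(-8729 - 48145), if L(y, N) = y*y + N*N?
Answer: 138746/1090085 ≈ 0.12728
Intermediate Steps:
A(q, B) = -2 + B
L(y, N) = N² + y² (L(y, N) = y² + N² = N² + y²)
b(J) = (9 + J²)/J (b(J) = (J² + (-2 - 1)²)/J = (J² + (-3)²)/J = (J² + 9)/J = (9 + J²)/J)
(-7354 + b(115))/(-8729 - 48145) = (-7354 + (115 + 9/115))/(-8729 - 48145) = (-7354 + (115 + 9*(1/115)))/(-56874) = (-7354 + (115 + 9/115))*(-1/56874) = (-7354 + 13234/115)*(-1/56874) = -832476/115*(-1/56874) = 138746/1090085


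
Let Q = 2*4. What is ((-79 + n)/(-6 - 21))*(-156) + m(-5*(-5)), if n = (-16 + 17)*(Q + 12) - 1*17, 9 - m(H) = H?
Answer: -4096/9 ≈ -455.11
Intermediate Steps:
m(H) = 9 - H
Q = 8
n = 3 (n = (-16 + 17)*(8 + 12) - 1*17 = 1*20 - 17 = 20 - 17 = 3)
((-79 + n)/(-6 - 21))*(-156) + m(-5*(-5)) = ((-79 + 3)/(-6 - 21))*(-156) + (9 - (-5)*(-5)) = -76/(-27)*(-156) + (9 - 1*25) = -76*(-1/27)*(-156) + (9 - 25) = (76/27)*(-156) - 16 = -3952/9 - 16 = -4096/9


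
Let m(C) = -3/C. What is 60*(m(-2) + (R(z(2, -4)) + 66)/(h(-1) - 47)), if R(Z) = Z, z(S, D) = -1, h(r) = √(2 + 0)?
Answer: 15330/2207 - 3900*√2/2207 ≈ 4.4470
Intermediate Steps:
h(r) = √2
60*(m(-2) + (R(z(2, -4)) + 66)/(h(-1) - 47)) = 60*(-3/(-2) + (-1 + 66)/(√2 - 47)) = 60*(-3*(-½) + 65/(-47 + √2)) = 60*(3/2 + 65/(-47 + √2)) = 90 + 3900/(-47 + √2)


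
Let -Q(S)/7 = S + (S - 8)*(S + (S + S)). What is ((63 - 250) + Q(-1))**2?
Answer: 136161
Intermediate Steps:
Q(S) = -7*S - 21*S*(-8 + S) (Q(S) = -7*(S + (S - 8)*(S + (S + S))) = -7*(S + (-8 + S)*(S + 2*S)) = -7*(S + (-8 + S)*(3*S)) = -7*(S + 3*S*(-8 + S)) = -7*S - 21*S*(-8 + S))
((63 - 250) + Q(-1))**2 = ((63 - 250) + 7*(-1)*(23 - 3*(-1)))**2 = (-187 + 7*(-1)*(23 + 3))**2 = (-187 + 7*(-1)*26)**2 = (-187 - 182)**2 = (-369)**2 = 136161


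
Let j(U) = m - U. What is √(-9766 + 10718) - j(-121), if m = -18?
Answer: -103 + 2*√238 ≈ -72.146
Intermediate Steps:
j(U) = -18 - U
√(-9766 + 10718) - j(-121) = √(-9766 + 10718) - (-18 - 1*(-121)) = √952 - (-18 + 121) = 2*√238 - 1*103 = 2*√238 - 103 = -103 + 2*√238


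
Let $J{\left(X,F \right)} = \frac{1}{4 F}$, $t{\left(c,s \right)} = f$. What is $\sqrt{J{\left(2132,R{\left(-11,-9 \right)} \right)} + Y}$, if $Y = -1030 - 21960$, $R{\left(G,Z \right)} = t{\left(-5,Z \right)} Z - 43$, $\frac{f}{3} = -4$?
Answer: $\frac{i \sqrt{388530935}}{130} \approx 151.62 i$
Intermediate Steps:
$f = -12$ ($f = 3 \left(-4\right) = -12$)
$t{\left(c,s \right)} = -12$
$R{\left(G,Z \right)} = -43 - 12 Z$ ($R{\left(G,Z \right)} = - 12 Z - 43 = -43 - 12 Z$)
$J{\left(X,F \right)} = \frac{1}{4 F}$
$Y = -22990$ ($Y = -1030 - 21960 = -22990$)
$\sqrt{J{\left(2132,R{\left(-11,-9 \right)} \right)} + Y} = \sqrt{\frac{1}{4 \left(-43 - -108\right)} - 22990} = \sqrt{\frac{1}{4 \left(-43 + 108\right)} - 22990} = \sqrt{\frac{1}{4 \cdot 65} - 22990} = \sqrt{\frac{1}{4} \cdot \frac{1}{65} - 22990} = \sqrt{\frac{1}{260} - 22990} = \sqrt{- \frac{5977399}{260}} = \frac{i \sqrt{388530935}}{130}$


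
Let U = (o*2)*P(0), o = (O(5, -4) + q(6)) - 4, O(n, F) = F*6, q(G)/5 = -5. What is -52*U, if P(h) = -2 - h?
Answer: -11024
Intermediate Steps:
q(G) = -25 (q(G) = 5*(-5) = -25)
O(n, F) = 6*F
o = -53 (o = (6*(-4) - 25) - 4 = (-24 - 25) - 4 = -49 - 4 = -53)
U = 212 (U = (-53*2)*(-2 - 1*0) = -106*(-2 + 0) = -106*(-2) = 212)
-52*U = -52*212 = -11024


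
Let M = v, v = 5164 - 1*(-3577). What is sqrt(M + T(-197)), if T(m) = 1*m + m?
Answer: sqrt(8347) ≈ 91.362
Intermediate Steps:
v = 8741 (v = 5164 + 3577 = 8741)
M = 8741
T(m) = 2*m (T(m) = m + m = 2*m)
sqrt(M + T(-197)) = sqrt(8741 + 2*(-197)) = sqrt(8741 - 394) = sqrt(8347)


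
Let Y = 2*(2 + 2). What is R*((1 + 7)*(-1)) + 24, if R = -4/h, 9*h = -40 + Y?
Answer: 15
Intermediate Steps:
Y = 8 (Y = 2*4 = 8)
h = -32/9 (h = (-40 + 8)/9 = (⅑)*(-32) = -32/9 ≈ -3.5556)
R = 9/8 (R = -4/(-32/9) = -4*(-9/32) = 9/8 ≈ 1.1250)
R*((1 + 7)*(-1)) + 24 = 9*((1 + 7)*(-1))/8 + 24 = 9*(8*(-1))/8 + 24 = (9/8)*(-8) + 24 = -9 + 24 = 15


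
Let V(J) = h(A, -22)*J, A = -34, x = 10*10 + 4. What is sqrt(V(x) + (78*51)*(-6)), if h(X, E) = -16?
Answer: 2*I*sqrt(6383) ≈ 159.79*I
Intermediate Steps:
x = 104 (x = 100 + 4 = 104)
V(J) = -16*J
sqrt(V(x) + (78*51)*(-6)) = sqrt(-16*104 + (78*51)*(-6)) = sqrt(-1664 + 3978*(-6)) = sqrt(-1664 - 23868) = sqrt(-25532) = 2*I*sqrt(6383)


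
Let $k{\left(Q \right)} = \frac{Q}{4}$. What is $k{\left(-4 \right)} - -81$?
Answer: $80$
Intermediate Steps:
$k{\left(Q \right)} = \frac{Q}{4}$ ($k{\left(Q \right)} = Q \frac{1}{4} = \frac{Q}{4}$)
$k{\left(-4 \right)} - -81 = \frac{1}{4} \left(-4\right) - -81 = -1 + 81 = 80$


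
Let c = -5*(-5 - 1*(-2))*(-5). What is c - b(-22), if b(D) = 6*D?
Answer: 57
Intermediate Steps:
c = -75 (c = -5*(-5 + 2)*(-5) = -5*(-3)*(-5) = 15*(-5) = -75)
c - b(-22) = -75 - 6*(-22) = -75 - 1*(-132) = -75 + 132 = 57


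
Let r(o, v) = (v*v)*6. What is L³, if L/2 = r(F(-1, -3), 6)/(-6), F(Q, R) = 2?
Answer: -373248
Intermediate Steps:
r(o, v) = 6*v² (r(o, v) = v²*6 = 6*v²)
L = -72 (L = 2*((6*6²)/(-6)) = 2*((6*36)*(-⅙)) = 2*(216*(-⅙)) = 2*(-36) = -72)
L³ = (-72)³ = -373248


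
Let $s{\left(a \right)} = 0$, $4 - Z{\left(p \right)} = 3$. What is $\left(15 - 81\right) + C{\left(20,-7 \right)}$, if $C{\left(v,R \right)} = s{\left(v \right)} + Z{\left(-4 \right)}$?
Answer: $-65$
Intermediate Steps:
$Z{\left(p \right)} = 1$ ($Z{\left(p \right)} = 4 - 3 = 1$)
$C{\left(v,R \right)} = 1$ ($C{\left(v,R \right)} = 0 + 1 = 1$)
$\left(15 - 81\right) + C{\left(20,-7 \right)} = \left(15 - 81\right) + 1 = -66 + 1 = -65$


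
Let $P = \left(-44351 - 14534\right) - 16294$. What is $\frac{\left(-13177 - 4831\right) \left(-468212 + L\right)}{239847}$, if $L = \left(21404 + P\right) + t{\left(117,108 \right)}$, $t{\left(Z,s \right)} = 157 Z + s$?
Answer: $\frac{9067208080}{239847} \approx 37804.0$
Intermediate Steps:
$P = -75179$ ($P = -58885 - 16294 = -75179$)
$t{\left(Z,s \right)} = s + 157 Z$
$L = -35298$ ($L = \left(21404 - 75179\right) + \left(108 + 157 \cdot 117\right) = -53775 + \left(108 + 18369\right) = -53775 + 18477 = -35298$)
$\frac{\left(-13177 - 4831\right) \left(-468212 + L\right)}{239847} = \frac{\left(-13177 - 4831\right) \left(-468212 - 35298\right)}{239847} = \left(-18008\right) \left(-503510\right) \frac{1}{239847} = 9067208080 \cdot \frac{1}{239847} = \frac{9067208080}{239847}$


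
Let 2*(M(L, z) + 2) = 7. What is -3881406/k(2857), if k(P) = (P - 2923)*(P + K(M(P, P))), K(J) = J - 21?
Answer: 1293802/62425 ≈ 20.726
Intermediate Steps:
M(L, z) = 3/2 (M(L, z) = -2 + (½)*7 = -2 + 7/2 = 3/2)
K(J) = -21 + J
k(P) = (-2923 + P)*(-39/2 + P) (k(P) = (P - 2923)*(P + (-21 + 3/2)) = (-2923 + P)*(P - 39/2) = (-2923 + P)*(-39/2 + P))
-3881406/k(2857) = -3881406/(113997/2 + 2857² - 5885/2*2857) = -3881406/(113997/2 + 8162449 - 16813445/2) = -3881406/(-187275) = -3881406*(-1/187275) = 1293802/62425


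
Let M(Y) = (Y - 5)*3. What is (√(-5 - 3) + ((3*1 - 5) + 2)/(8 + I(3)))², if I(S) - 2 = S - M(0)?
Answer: -8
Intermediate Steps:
M(Y) = -15 + 3*Y (M(Y) = (-5 + Y)*3 = -15 + 3*Y)
I(S) = 17 + S (I(S) = 2 + (S - (-15 + 3*0)) = 2 + (S - (-15 + 0)) = 2 + (S - 1*(-15)) = 2 + (S + 15) = 2 + (15 + S) = 17 + S)
(√(-5 - 3) + ((3*1 - 5) + 2)/(8 + I(3)))² = (√(-5 - 3) + ((3*1 - 5) + 2)/(8 + (17 + 3)))² = (√(-8) + ((3 - 5) + 2)/(8 + 20))² = (2*I*√2 + (-2 + 2)/28)² = (2*I*√2 + 0*(1/28))² = (2*I*√2 + 0)² = (2*I*√2)² = -8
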